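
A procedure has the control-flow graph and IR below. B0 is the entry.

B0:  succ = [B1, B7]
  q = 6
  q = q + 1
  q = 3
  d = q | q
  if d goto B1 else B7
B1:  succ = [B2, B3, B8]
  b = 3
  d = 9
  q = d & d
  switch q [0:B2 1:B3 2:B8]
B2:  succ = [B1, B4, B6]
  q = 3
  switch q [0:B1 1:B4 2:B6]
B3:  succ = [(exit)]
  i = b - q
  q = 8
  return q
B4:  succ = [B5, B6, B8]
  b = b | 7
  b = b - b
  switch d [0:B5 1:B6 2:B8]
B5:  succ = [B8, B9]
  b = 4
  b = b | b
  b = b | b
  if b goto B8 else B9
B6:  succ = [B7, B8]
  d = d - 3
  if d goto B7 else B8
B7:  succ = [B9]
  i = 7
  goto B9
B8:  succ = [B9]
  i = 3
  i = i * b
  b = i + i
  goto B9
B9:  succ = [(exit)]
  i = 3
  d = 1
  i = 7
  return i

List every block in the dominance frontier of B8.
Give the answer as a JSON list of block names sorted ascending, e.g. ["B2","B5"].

Answer: ["B9"]

Working:
idom tree: B1←B0 B2←B1 B3←B1 B4←B2 B5←B4 B6←B2 B7←B0 B8←B1 B9←B0
Dom∩ at merges:
  B1: preds {B0,B2}: {B0} ∩ {B0,B1,B2} = {B0}; idom=B0
  B6: preds {B2,B4}: {B0,B1,B2} ∩ {B0,B1,B2,B4} = {B0,B1,B2}; idom=B2
  B7: preds {B0,B6}: {B0} ∩ {B0,B1,B2,B6} = {B0}; idom=B0
  B8: preds {B1,B4,B5,B6}: {B0,B1} ∩ {B0,B1,B2,B4} ∩ {B0,B1,B2,B4,B5} ∩ {B0,B1,B2,B6} = {B0,B1}; idom=B1
  B9: preds {B5,B7,B8}: {B0,B1,B2,B4,B5} ∩ {B0,B7} ∩ {B0,B1,B8} = {B0}; idom=B0

DF walk-up:
  join B1 pred B0: · stop@B0
  join B1 pred B2: B2→B1 stop@B0
  join B6 pred B2: · stop@B2
  join B6 pred B4: B4 stop@B2
  join B7 pred B0: · stop@B0
  join B7 pred B6: B6→B2→B1 stop@B0
  join B8 pred B1: · stop@B1
  join B8 pred B4: B4→B2 stop@B1
  join B8 pred B5: B5→B4→B2 stop@B1
  join B8 pred B6: B6→B2 stop@B1
  join B9 pred B5: B5→B4→B2→B1 stop@B0
  join B9 pred B7: B7 stop@B0
  join B9 pred B8: B8→B1 stop@B0
  DF(B0)=∅
  DF(B1)={B1,B7,B9}
  DF(B2)={B1,B7,B8,B9}
  DF(B3)=∅
  DF(B4)={B6,B8,B9}
  DF(B5)={B8,B9}
  DF(B6)={B7,B8}
  DF(B7)={B9}
  DF(B8)={B9}
  DF(B9)=∅

DF(B8) = ["B9"]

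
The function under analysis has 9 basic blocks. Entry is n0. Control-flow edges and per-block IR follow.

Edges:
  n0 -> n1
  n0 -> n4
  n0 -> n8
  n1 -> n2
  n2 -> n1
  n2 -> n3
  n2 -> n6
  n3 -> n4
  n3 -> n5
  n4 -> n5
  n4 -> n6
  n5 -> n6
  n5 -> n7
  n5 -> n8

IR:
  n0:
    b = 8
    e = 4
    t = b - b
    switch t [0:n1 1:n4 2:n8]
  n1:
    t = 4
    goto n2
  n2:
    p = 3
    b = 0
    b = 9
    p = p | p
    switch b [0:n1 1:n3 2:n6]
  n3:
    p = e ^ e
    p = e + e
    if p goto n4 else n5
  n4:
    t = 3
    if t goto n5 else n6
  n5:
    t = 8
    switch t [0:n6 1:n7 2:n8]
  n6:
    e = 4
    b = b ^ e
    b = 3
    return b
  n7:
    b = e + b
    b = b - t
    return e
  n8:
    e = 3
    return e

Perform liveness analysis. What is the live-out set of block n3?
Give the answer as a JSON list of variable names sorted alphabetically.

def/use:
  n0: {b,e,t} / ∅
  n1: {t} / ∅
  n2: {b,p} / ∅
  n3: {p} / {e}
  n4: {t} / ∅
  n5: {t} / ∅
  n6: {b,e} / {b}
  n7: {b} / {b,e,t}
  n8: {e} / ∅

Liveness:
  n0 li=∅ lo={b,e}
  n1 li={e} lo={e}
  n2 li={e} lo={b,e}
  n3 li={b,e} lo={b,e}
  n4 li={b,e} lo={b,e}
  n5 li={b,e} lo={b,e,t}
  n6 li={b} lo=∅
  n7 li={b,e,t} lo=∅
  n8 li=∅ lo=∅

live-out(n3) = ["b", "e"]

Answer: ["b", "e"]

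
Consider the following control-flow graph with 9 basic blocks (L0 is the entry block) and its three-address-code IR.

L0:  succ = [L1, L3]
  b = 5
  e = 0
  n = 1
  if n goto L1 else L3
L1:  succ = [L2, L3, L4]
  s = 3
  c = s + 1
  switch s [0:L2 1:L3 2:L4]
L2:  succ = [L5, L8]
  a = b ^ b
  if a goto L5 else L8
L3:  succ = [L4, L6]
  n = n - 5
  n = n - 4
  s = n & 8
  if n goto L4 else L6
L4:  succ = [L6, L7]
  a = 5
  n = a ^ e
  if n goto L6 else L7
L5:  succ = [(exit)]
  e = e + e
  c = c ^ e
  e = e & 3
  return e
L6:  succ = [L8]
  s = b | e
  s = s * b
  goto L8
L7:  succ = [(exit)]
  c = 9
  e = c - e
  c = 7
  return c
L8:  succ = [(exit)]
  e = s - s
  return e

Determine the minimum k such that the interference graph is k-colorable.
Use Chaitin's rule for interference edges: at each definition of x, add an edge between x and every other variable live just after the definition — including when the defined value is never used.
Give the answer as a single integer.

Answer: 5

Derivation:
Per-block:
  L0 def {b,e,n} use ∅
  L1 def {c,s} use ∅
  L2 def {a} use {b}
  L3 def {n,s} use {n}
  L4 def {a,n} use {e}
  L5 def {c,e} use {c,e}
  L6 def {s} use {b,e}
  L7 def {c,e} use {e}
  L8 def {e} use {s}

Liveness:
  L0: in=∅ out={b,e,n}
  L1: in={b,e,n} out={b,c,e,n,s}
  L2: in={b,c,e,s} out={c,e,s}
  L3: in={b,e,n} out={b,e}
  L4: in={b,e} out={b,e}
  L5: in={c,e} out=∅
  L6: in={b,e} out={s}
  L7: in={e} out=∅
  L8: in={s} out=∅

Conflict graph:
  a: {b,c,e,s}
  b: {a,c,e,n,s}
  c: {a,b,e,n,s}
  e: {a,b,c,n,s}
  n: {b,c,e,s}
  s: {a,b,c,e,n}

Colouring:
  lower bound: {a,b,c,e,s} mutually conflict ⇒ χ ≥ 5
  assign a→r4 b→r0 c→r1 e→r2 n→r4 s→r3 — no edge inside a register ⇒ χ ≤ 5
  χ = 5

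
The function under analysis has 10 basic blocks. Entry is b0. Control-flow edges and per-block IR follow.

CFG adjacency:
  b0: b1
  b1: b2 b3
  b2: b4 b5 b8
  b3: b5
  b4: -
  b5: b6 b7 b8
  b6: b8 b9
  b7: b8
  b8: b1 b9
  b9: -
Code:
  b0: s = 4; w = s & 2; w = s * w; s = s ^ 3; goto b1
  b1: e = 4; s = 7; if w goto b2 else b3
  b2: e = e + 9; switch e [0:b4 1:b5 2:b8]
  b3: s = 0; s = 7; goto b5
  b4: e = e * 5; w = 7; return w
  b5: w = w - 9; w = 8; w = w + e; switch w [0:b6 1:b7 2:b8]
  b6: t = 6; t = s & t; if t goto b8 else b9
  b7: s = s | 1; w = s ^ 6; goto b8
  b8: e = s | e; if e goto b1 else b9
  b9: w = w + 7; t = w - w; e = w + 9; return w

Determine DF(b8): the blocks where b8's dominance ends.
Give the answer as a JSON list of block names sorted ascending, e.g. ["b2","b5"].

Answer: ["b1", "b9"]

Derivation:
idom tree: b1←b0 b2←b1 b3←b1 b4←b2 b5←b1 b6←b5 b7←b5 b8←b1 b9←b1
Dom∩ at merges:
  b1: preds {b0,b8}: {b0} ∩ {b0,b1,b8} = {b0}; idom=b0
  b5: preds {b2,b3}: {b0,b1,b2} ∩ {b0,b1,b3} = {b0,b1}; idom=b1
  b8: preds {b2,b5,b6,b7}: {b0,b1,b2} ∩ {b0,b1,b5} ∩ {b0,b1,b5,b6} ∩ {b0,b1,b5,b7} = {b0,b1}; idom=b1
  b9: preds {b6,b8}: {b0,b1,b5,b6} ∩ {b0,b1,b8} = {b0,b1}; idom=b1

DF derivation:
  join b1 pred b0: · stop@b0
  join b1 pred b8: b8→b1 stop@b0
  join b5 pred b2: b2 stop@b1
  join b5 pred b3: b3 stop@b1
  join b8 pred b2: b2 stop@b1
  join b8 pred b5: b5 stop@b1
  join b8 pred b6: b6→b5 stop@b1
  join b8 pred b7: b7→b5 stop@b1
  join b9 pred b6: b6→b5 stop@b1
  join b9 pred b8: b8 stop@b1
  DF(b0)=∅
  DF(b1)={b1}
  DF(b2)={b5,b8}
  DF(b3)={b5}
  DF(b4)=∅
  DF(b5)={b8,b9}
  DF(b6)={b8,b9}
  DF(b7)={b8}
  DF(b8)={b1,b9}
  DF(b9)=∅

DF(b8) = ["b1", "b9"]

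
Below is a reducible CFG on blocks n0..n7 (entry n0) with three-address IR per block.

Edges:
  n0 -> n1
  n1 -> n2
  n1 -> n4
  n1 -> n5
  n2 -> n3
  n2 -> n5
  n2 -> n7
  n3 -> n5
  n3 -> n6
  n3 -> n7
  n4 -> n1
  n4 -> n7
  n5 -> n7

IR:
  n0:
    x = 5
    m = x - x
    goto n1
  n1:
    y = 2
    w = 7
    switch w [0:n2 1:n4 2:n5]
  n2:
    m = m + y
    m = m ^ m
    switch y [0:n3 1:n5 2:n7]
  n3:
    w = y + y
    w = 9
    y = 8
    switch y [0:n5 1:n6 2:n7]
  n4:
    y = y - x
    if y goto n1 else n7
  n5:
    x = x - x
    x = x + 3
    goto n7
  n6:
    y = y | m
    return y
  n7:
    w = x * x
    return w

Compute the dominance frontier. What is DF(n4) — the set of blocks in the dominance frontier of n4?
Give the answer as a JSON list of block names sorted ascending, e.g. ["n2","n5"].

idom tree: n1←n0 n2←n1 n3←n2 n4←n1 n5←n1 n6←n3 n7←n1
Dom∩ at merges:
  n1: preds {n0,n4}: {n0} ∩ {n0,n1,n4} = {n0}; idom=n0
  n5: preds {n1,n2,n3}: {n0,n1} ∩ {n0,n1,n2} ∩ {n0,n1,n2,n3} = {n0,n1}; idom=n1
  n7: preds {n2,n3,n4,n5}: {n0,n1,n2} ∩ {n0,n1,n2,n3} ∩ {n0,n1,n4} ∩ {n0,n1,n5} = {n0,n1}; idom=n1

DF derivation:
  join n1 pred n0: · stop@n0
  join n1 pred n4: n4→n1 stop@n0
  join n5 pred n1: · stop@n1
  join n5 pred n2: n2 stop@n1
  join n5 pred n3: n3→n2 stop@n1
  join n7 pred n2: n2 stop@n1
  join n7 pred n3: n3→n2 stop@n1
  join n7 pred n4: n4 stop@n1
  join n7 pred n5: n5 stop@n1
  n0 → ∅
  n1 → {n1}
  n2 → {n5,n7}
  n3 → {n5,n7}
  n4 → {n1,n7}
  n5 → {n7}
  n6 → ∅
  n7 → ∅

DF(n4) = ["n1", "n7"]

Answer: ["n1", "n7"]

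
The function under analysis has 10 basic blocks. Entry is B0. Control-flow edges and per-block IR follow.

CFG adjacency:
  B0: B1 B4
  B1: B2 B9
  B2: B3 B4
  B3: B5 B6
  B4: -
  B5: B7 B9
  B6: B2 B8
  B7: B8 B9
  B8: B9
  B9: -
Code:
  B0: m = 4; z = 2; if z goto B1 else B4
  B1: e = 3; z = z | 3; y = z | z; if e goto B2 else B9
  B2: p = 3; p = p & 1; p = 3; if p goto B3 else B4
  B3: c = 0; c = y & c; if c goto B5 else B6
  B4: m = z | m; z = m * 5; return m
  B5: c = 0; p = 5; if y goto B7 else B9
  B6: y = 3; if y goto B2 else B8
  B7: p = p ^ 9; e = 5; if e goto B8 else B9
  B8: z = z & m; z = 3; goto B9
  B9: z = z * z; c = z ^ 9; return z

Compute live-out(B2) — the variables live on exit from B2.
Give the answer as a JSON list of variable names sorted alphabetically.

def/use:
  B0 def {m,z} use ∅
  B1 def {e,y,z} use {z}
  B2 def {p} use ∅
  B3 def {c} use {y}
  B4 def {m,z} use {m,z}
  B5 def {c,p} use {y}
  B6 def {y} use ∅
  B7 def {e,p} use {p}
  B8 def {z} use {m,z}
  B9 def {c,z} use {z}

Backward fixpoint:
  B0: in=∅ out={m,z}
  B1: in={m,z} out={m,y,z}
  B2: in={m,y,z} out={m,y,z}
  B3: in={m,y,z} out={m,y,z}
  B4: in={m,z} out=∅
  B5: in={m,y,z} out={m,p,z}
  B6: in={m,z} out={m,y,z}
  B7: in={m,p,z} out={m,z}
  B8: in={m,z} out={z}
  B9: in={z} out=∅

live-out(B2) = ["m", "y", "z"]

Answer: ["m", "y", "z"]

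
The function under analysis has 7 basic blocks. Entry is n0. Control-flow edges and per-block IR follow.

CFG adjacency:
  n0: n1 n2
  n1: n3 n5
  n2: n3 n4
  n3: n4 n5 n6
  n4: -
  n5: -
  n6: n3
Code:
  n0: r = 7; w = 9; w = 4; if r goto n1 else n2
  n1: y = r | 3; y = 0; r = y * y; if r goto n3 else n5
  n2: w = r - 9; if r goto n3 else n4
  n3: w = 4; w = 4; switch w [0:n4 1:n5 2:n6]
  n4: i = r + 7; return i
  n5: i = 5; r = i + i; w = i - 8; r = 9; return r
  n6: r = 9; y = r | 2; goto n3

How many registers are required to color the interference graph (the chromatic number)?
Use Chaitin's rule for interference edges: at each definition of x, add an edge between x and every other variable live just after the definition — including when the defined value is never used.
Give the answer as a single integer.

def/use:
  n0 def {r,w} use ∅
  n1 def {r,y} use {r}
  n2 def {w} use {r}
  n3 def {w} use ∅
  n4 def {i} use {r}
  n5 def {i,r,w} use ∅
  n6 def {r,y} use ∅

Backward fixpoint:
  n0 li=∅ lo={r}
  n1 li={r} lo={r}
  n2 li={r} lo={r}
  n3 li={r} lo={r}
  n4 li={r} lo=∅
  n5 li=∅ lo=∅
  n6 li=∅ lo={r}

Interference:
  i↔{r}
  r↔{i,w,y}
  w↔{r}
  y↔{r}

Colouring:
  lower bound: {i,r} mutually conflict ⇒ χ ≥ 2
  assign i→r1 r→r0 w→r1 y→r1 — no edge inside a register ⇒ χ ≤ 2
  χ = 2

Answer: 2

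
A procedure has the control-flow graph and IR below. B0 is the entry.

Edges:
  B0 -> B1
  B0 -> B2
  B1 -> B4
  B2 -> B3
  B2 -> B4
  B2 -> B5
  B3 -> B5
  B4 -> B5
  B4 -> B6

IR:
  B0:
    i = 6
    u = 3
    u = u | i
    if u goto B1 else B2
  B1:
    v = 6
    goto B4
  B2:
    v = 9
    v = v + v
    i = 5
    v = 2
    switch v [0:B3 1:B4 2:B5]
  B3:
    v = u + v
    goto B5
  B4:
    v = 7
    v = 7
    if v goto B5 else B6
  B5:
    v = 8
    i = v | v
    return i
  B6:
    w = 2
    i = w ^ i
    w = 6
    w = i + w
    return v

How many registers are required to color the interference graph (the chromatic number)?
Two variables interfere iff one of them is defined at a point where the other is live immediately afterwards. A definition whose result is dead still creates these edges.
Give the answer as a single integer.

Answer: 3

Analysis:
Per-block:
  B0: def={i,u} ue=∅
  B1: def={v} ue=∅
  B2: def={i,v} ue=∅
  B3: def={v} ue={u,v}
  B4: def={v} ue=∅
  B5: def={i,v} ue=∅
  B6: def={i,w} ue={i,v}

Live sets:
  B0: in=∅ out={i,u}
  B1: in={i} out={i}
  B2: in={u} out={i,u,v}
  B3: in={u,v} out=∅
  B4: in={i} out={i,v}
  B5: in=∅ out=∅
  B6: in={i,v} out=∅

Conflict graph:
  i: {u,v,w}
  u: {i,v}
  v: {i,u,w}
  w: {i,v}

Registers:
  clique {i,u,v} ⇒ need ≥ 3
  3-colouring: r0={i}  r1={v}  r2={u,w}
  χ = 3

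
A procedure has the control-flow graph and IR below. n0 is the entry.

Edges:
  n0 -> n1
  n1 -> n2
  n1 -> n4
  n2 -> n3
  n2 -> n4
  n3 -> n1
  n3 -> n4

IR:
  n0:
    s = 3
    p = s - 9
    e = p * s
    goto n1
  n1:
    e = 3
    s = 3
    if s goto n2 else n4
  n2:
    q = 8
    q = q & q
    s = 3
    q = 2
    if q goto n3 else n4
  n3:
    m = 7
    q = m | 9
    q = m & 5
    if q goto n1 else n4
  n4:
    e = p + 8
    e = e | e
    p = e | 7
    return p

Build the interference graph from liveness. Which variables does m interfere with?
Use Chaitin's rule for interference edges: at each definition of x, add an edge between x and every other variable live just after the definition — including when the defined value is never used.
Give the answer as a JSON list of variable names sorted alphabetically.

Answer: ["p", "q"]

Analysis:
Per-block:
  n0: {e,p,s} / ∅
  n1: {e,s} / ∅
  n2: {q,s} / ∅
  n3: {m,q} / ∅
  n4: {e,p} / {p}

Liveness:
  n0 li=∅ lo={p}
  n1 li={p} lo={p}
  n2 li={p} lo={p}
  n3 li={p} lo={p}
  n4 li={p} lo=∅

Conflict graph:
  e↔{p}
  m↔{p,q}
  p↔{e,m,q,s}
  q↔{m,p}
  s↔{p}

N(m) = ["p", "q"]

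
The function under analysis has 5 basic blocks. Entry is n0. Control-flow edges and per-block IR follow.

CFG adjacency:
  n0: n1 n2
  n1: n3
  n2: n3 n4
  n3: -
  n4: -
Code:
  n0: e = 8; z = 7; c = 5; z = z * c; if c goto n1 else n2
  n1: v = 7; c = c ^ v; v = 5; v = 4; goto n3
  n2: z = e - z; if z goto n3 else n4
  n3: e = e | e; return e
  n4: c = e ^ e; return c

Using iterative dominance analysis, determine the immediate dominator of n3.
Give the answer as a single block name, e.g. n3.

Answer: n0

Derivation:
idom tree: n1←n0 n2←n0 n3←n0 n4←n2
Dom at joins:
  n3: preds {n1,n2}: {n0,n1} ∩ {n0,n2} = {n0}; idom=n0

idom(n3) = n0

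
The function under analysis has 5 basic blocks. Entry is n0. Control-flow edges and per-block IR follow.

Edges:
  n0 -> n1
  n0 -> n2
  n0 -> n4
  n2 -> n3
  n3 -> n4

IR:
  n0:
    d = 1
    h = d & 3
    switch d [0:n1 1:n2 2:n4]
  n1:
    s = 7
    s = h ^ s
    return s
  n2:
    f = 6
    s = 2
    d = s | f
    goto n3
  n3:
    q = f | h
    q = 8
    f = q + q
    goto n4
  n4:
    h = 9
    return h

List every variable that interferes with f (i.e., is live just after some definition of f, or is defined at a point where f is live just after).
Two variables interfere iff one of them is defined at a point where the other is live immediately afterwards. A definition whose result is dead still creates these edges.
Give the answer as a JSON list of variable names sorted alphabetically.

def/use:
  n0 def {d,h} use ∅
  n1 def {s} use {h}
  n2 def {d,f,s} use ∅
  n3 def {f,q} use {f,h}
  n4 def {h} use ∅

Backward fixpoint:
  live n0: ∅→{h}
  live n1: {h}→∅
  live n2: {h}→{f,h}
  live n3: {f,h}→∅
  live n4: ∅→∅

Conflict graph:
  d↔{f,h}
  f↔{d,h,s}
  h↔{d,f,s}
  q↔∅
  s↔{f,h}

N(f) = ["d", "h", "s"]

Answer: ["d", "h", "s"]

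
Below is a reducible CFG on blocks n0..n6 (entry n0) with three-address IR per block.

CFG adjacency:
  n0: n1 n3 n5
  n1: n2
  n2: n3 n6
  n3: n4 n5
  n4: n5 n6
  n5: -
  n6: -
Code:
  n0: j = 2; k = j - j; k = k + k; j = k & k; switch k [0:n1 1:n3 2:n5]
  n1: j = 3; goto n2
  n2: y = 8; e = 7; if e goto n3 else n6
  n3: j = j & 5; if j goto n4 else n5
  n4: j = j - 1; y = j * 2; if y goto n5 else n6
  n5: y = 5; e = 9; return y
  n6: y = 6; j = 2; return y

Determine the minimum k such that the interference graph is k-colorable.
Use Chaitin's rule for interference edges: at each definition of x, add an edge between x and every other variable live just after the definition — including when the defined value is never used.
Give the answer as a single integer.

Per-block:
  n0: {j,k} / ∅
  n1: {j} / ∅
  n2: {e,y} / ∅
  n3: {j} / {j}
  n4: {j,y} / {j}
  n5: {e,y} / ∅
  n6: {j,y} / ∅

Backward fixpoint:
  n0 li=∅ lo={j}
  n1 li=∅ lo={j}
  n2 li={j} lo={j}
  n3 li={j} lo={j}
  n4 li={j} lo=∅
  n5 li=∅ lo=∅
  n6 li=∅ lo=∅

Interfere edges:
  e — {j,y}
  j — {e,k,y}
  k — {j}
  y — {e,j}

Colouring:
  clique {e,j,y} ⇒ need ≥ 3
  3-colouring: R0={j}  R1={e,k}  R2={y}
  χ = 3

Answer: 3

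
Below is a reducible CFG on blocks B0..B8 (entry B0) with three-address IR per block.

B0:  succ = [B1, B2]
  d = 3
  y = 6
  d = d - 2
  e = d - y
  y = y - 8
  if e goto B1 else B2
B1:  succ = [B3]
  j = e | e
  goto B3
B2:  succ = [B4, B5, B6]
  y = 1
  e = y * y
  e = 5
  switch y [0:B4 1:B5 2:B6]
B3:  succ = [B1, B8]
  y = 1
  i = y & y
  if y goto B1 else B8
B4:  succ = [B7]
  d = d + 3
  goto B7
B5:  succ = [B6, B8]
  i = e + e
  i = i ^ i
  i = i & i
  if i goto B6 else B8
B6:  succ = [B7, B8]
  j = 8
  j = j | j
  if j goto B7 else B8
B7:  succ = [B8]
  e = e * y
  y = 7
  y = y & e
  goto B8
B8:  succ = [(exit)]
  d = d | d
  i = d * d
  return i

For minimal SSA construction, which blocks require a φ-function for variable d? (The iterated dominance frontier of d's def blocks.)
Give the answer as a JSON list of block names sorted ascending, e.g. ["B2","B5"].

Answer: ["B7", "B8"]

Derivation:
idom tree: B1←B0 B2←B0 B3←B1 B4←B2 B5←B2 B6←B2 B7←B2 B8←B0
Dom at joins:
  B1: preds {B0,B3}: {B0} ∩ {B0,B1,B3} = {B0}; idom=B0
  B6: preds {B2,B5}: {B0,B2} ∩ {B0,B2,B5} = {B0,B2}; idom=B2
  B7: preds {B4,B6}: {B0,B2,B4} ∩ {B0,B2,B6} = {B0,B2}; idom=B2
  B8: preds {B3,B5,B6,B7}: {B0,B1,B3} ∩ {B0,B2,B5} ∩ {B0,B2,B6} ∩ {B0,B2,B7} = {B0}; idom=B0

Frontier:
  B1←B0: walk · to B0
  B1←B3: walk B3→B1 to B0
  B6←B2: walk · to B2
  B6←B5: walk B5 to B2
  B7←B4: walk B4 to B2
  B7←B6: walk B6 to B2
  B8←B3: walk B3→B1 to B0
  B8←B5: walk B5→B2 to B0
  B8←B6: walk B6→B2 to B0
  B8←B7: walk B7→B2 to B0
  B0 → ∅
  B1 → {B1,B8}
  B2 → {B8}
  B3 → {B1,B8}
  B4 → {B7}
  B5 → {B6,B8}
  B6 → {B7,B8}
  B7 → {B8}
  B8 → ∅

φ for d: defs {B0,B4,B8}
  DF⁺ = {B7,B8}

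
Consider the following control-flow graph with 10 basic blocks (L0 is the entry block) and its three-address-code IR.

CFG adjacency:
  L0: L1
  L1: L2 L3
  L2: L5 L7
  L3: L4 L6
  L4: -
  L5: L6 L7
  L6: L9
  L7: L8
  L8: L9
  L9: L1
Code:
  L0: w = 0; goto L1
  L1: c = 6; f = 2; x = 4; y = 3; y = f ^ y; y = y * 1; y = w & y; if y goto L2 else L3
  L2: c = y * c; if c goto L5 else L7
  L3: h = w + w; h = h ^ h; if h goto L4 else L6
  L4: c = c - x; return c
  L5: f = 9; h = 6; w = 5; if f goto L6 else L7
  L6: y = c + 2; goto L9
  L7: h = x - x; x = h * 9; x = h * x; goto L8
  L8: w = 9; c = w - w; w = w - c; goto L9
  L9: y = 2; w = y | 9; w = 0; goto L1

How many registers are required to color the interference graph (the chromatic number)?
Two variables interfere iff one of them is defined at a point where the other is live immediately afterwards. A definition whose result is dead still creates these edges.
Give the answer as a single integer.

Per-block:
  L0: {w} / ∅
  L1: {c,f,x,y} / {w}
  L2: {c} / {c,y}
  L3: {h} / {w}
  L4: {c} / {c,x}
  L5: {f,h,w} / ∅
  L6: {y} / {c}
  L7: {h,x} / {x}
  L8: {c,w} / ∅
  L9: {w,y} / ∅

Liveness:
  L0 li=∅ lo={w}
  L1 li={w} lo={c,w,x,y}
  L2 li={c,x,y} lo={c,x}
  L3 li={c,w,x} lo={c,x}
  L4 li={c,x} lo=∅
  L5 li={c,x} lo={c,x}
  L6 li={c} lo=∅
  L7 li={x} lo=∅
  L8 li=∅ lo=∅
  L9 li=∅ lo={w}

Interfere edges:
  c — {f,h,w,x,y}
  f — {c,h,w,x,y}
  h — {c,f,x}
  w — {c,f,x,y}
  x — {c,f,h,w,y}
  y — {c,f,w,x}

Colouring:
  clique {c,f,w,x,y} ⇒ need ≥ 5
  assign c→r0 f→r1 h→r3 w→r3 x→r2 y→r4 — no edge inside a register ⇒ χ ≤ 5
  χ = 5

Answer: 5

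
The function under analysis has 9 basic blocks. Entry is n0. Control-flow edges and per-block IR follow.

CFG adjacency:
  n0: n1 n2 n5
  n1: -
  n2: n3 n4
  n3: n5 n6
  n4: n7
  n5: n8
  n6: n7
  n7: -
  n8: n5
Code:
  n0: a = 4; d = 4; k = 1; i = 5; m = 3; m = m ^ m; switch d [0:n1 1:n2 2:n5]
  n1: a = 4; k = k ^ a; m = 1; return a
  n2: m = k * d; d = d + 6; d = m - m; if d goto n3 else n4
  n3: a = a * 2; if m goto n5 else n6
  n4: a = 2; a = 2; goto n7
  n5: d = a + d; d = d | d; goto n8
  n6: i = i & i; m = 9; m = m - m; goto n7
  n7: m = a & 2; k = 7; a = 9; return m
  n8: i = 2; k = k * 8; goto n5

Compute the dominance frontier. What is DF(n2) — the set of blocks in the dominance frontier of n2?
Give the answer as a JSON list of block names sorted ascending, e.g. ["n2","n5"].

Answer: ["n5"]

Working:
idom tree: n1←n0 n2←n0 n3←n2 n4←n2 n5←n0 n6←n3 n7←n2 n8←n5
Dom at joins:
  n5: preds {n0,n3,n8}: {n0} ∩ {n0,n2,n3} ∩ {n0,n5,n8} = {n0}; idom=n0
  n7: preds {n4,n6}: {n0,n2,n4} ∩ {n0,n2,n3,n6} = {n0,n2}; idom=n2

DF walk-up:
  join n5 pred n0: · stop@n0
  join n5 pred n3: n3→n2 stop@n0
  join n5 pred n8: n8→n5 stop@n0
  join n7 pred n4: n4 stop@n2
  join n7 pred n6: n6→n3 stop@n2
  DF(n0)=∅
  DF(n1)=∅
  DF(n2)={n5}
  DF(n3)={n5,n7}
  DF(n4)={n7}
  DF(n5)={n5}
  DF(n6)={n7}
  DF(n7)=∅
  DF(n8)={n5}

DF(n2) = ["n5"]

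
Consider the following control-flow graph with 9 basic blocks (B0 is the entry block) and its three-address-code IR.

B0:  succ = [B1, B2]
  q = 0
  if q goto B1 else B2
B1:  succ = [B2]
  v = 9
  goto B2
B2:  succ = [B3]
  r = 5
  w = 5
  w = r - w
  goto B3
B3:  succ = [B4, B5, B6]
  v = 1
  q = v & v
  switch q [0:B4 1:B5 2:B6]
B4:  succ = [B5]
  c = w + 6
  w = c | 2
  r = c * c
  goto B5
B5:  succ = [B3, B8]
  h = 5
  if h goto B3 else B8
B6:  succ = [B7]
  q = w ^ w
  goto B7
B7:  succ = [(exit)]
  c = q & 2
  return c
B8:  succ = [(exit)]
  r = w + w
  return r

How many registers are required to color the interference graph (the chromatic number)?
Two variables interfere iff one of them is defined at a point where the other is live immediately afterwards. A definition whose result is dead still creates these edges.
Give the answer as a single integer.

def/use:
  B0: def={q} ue=∅
  B1: def={v} ue=∅
  B2: def={r,w} ue=∅
  B3: def={q,v} ue=∅
  B4: def={c,r,w} ue={w}
  B5: def={h} ue=∅
  B6: def={q} ue={w}
  B7: def={c} ue={q}
  B8: def={r} ue={w}

Liveness:
  live B0: ∅→∅
  live B1: ∅→∅
  live B2: ∅→{w}
  live B3: {w}→{w}
  live B4: {w}→{w}
  live B5: {w}→{w}
  live B6: {w}→{q}
  live B7: {q}→∅
  live B8: {w}→∅

Interference:
  c — {w}
  h — {w}
  q — {w}
  r — {w}
  v — {w}
  w — {c,h,q,r,v}

Colouring:
  clique {c,w} ⇒ need ≥ 2
  2-colouring: R0={w}  R1={c,h,q,r,v}
  χ = 2

Answer: 2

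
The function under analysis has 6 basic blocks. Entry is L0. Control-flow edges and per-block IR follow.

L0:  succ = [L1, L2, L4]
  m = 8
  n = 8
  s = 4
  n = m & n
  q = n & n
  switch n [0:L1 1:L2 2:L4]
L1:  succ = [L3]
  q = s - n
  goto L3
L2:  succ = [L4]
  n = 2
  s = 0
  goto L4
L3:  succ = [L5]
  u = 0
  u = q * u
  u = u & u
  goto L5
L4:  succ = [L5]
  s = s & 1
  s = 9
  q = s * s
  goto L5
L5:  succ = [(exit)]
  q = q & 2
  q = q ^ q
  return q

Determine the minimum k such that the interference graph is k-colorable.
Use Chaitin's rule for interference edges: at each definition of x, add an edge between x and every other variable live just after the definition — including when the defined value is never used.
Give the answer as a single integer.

Per-block:
  L0: {m,n,q,s} / ∅
  L1: {q} / {n,s}
  L2: {n,s} / ∅
  L3: {u} / {q}
  L4: {q,s} / {s}
  L5: {q} / {q}

Backward fixpoint:
  live L0: ∅→{n,s}
  live L1: {n,s}→{q}
  live L2: ∅→{s}
  live L3: {q}→{q}
  live L4: {s}→{q}
  live L5: {q}→∅

Interfere edges:
  m: {n,s}
  n: {m,q,s}
  q: {n,s,u}
  s: {m,n,q}
  u: {q}

Registers:
  lower bound: {m,n,s} mutually conflict ⇒ χ ≥ 3
  3-colouring: r0={n,u}  r1={m,q}  r2={s}
  χ = 3

Answer: 3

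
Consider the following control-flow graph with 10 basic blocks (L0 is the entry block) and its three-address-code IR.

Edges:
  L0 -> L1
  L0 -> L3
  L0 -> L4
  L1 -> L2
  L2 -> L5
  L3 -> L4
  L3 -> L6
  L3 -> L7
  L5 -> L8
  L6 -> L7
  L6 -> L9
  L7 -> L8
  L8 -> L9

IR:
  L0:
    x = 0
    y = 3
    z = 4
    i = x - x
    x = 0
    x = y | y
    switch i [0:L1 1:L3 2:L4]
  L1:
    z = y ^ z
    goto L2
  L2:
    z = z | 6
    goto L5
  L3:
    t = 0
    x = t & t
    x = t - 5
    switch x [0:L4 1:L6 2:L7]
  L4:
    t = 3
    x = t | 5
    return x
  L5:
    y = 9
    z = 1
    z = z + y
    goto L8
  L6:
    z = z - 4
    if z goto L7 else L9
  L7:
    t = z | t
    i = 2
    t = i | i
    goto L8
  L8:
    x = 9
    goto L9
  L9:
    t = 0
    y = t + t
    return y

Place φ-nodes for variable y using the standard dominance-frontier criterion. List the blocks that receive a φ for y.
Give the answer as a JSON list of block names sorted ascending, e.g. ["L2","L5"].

Answer: ["L8", "L9"]

Derivation:
idom tree: L1←L0 L2←L1 L3←L0 L4←L0 L5←L2 L6←L3 L7←L3 L8←L0 L9←L0
Dom∩ at merges:
  L4: preds {L0,L3}: {L0} ∩ {L0,L3} = {L0}; idom=L0
  L7: preds {L3,L6}: {L0,L3} ∩ {L0,L3,L6} = {L0,L3}; idom=L3
  L8: preds {L5,L7}: {L0,L1,L2,L5} ∩ {L0,L3,L7} = {L0}; idom=L0
  L9: preds {L6,L8}: {L0,L3,L6} ∩ {L0,L8} = {L0}; idom=L0

Frontier:
  L4←L0: walk · to L0
  L4←L3: walk L3 to L0
  L7←L3: walk · to L3
  L7←L6: walk L6 to L3
  L8←L5: walk L5→L2→L1 to L0
  L8←L7: walk L7→L3 to L0
  L9←L6: walk L6→L3 to L0
  L9←L8: walk L8 to L0
  L0: DF=∅
  L1: DF={L8}
  L2: DF={L8}
  L3: DF={L4,L8,L9}
  L4: DF=∅
  L5: DF={L8}
  L6: DF={L7,L9}
  L7: DF={L8}
  L8: DF={L9}
  L9: DF=∅

φ for y: defs {L0,L5,L9}
  DF⁺ = {L8,L9}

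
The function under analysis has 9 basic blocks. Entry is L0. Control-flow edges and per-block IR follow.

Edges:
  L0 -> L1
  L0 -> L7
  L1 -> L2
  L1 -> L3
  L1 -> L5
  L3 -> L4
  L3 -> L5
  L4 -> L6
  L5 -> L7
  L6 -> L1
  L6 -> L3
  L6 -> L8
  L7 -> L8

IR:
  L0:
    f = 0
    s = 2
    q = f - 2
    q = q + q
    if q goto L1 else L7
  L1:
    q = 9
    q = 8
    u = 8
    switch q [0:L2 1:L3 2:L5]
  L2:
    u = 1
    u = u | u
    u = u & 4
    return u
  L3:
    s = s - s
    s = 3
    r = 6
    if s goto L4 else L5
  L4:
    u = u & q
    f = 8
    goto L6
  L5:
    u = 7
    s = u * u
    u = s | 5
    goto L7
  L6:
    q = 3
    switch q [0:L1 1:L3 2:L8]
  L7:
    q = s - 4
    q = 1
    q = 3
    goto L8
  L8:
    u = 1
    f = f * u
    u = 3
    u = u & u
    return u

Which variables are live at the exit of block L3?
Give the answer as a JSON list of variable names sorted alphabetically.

def/use:
  L0: {f,q,s} / ∅
  L1: {q,u} / ∅
  L2: {u} / ∅
  L3: {r,s} / {s}
  L4: {f,u} / {q,u}
  L5: {s,u} / ∅
  L6: {q} / ∅
  L7: {q} / {s}
  L8: {f,u} / {f}

Liveness:
  L0 li=∅ lo={f,s}
  L1 li={f,s} lo={f,q,s,u}
  L2 li=∅ lo=∅
  L3 li={f,q,s,u} lo={f,q,s,u}
  L4 li={q,s,u} lo={f,s,u}
  L5 li={f} lo={f,s}
  L6 li={f,s,u} lo={f,q,s,u}
  L7 li={f,s} lo={f}
  L8 li={f} lo=∅

live-out(L3) = ["f", "q", "s", "u"]

Answer: ["f", "q", "s", "u"]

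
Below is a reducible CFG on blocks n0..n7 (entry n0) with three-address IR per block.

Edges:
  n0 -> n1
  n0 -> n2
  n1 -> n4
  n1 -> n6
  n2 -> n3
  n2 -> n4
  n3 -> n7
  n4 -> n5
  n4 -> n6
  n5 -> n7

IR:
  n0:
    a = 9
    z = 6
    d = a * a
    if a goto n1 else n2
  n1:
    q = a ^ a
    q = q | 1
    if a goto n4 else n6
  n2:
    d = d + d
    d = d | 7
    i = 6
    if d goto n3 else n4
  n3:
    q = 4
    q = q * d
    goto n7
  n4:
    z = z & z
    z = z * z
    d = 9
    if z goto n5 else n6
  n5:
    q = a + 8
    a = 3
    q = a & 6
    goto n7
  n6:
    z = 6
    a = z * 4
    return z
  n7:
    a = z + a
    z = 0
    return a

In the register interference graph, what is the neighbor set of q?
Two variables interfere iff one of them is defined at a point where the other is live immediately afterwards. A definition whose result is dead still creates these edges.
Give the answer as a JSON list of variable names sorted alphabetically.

Per-block:
  n0: {a,d,z} / ∅
  n1: {q} / {a}
  n2: {d,i} / {d}
  n3: {q} / {d}
  n4: {d,z} / {z}
  n5: {a,q} / {a}
  n6: {a,z} / ∅
  n7: {a,z} / {a,z}

Backward fixpoint:
  n0: in=∅ out={a,d,z}
  n1: in={a,z} out={a,z}
  n2: in={a,d,z} out={a,d,z}
  n3: in={a,d,z} out={a,z}
  n4: in={a,z} out={a,z}
  n5: in={a,z} out={a,z}
  n6: in=∅ out=∅
  n7: in={a,z} out=∅

Interference:
  a: {d,i,q,z}
  d: {a,i,q,z}
  i: {a,d,z}
  q: {a,d,z}
  z: {a,d,i,q}

N(q) = ["a", "d", "z"]

Answer: ["a", "d", "z"]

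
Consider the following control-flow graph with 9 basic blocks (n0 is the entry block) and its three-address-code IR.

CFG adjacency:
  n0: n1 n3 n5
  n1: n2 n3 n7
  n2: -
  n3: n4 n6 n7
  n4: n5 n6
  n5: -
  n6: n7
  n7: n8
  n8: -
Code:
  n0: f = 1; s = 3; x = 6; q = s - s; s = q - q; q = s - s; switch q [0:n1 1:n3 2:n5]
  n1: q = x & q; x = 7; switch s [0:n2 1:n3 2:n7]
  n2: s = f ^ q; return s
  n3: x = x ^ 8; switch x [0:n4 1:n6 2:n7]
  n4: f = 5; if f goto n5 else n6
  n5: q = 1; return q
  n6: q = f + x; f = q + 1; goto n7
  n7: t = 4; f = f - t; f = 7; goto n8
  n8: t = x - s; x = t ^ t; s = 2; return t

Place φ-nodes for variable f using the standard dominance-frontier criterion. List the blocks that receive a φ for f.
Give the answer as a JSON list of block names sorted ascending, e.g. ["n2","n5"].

Answer: ["n5", "n6", "n7"]

Derivation:
idom tree: n1←n0 n2←n1 n3←n0 n4←n3 n5←n0 n6←n3 n7←n0 n8←n7
Dom at joins:
  n3: preds {n0,n1}: {n0} ∩ {n0,n1} = {n0}; idom=n0
  n5: preds {n0,n4}: {n0} ∩ {n0,n3,n4} = {n0}; idom=n0
  n6: preds {n3,n4}: {n0,n3} ∩ {n0,n3,n4} = {n0,n3}; idom=n3
  n7: preds {n1,n3,n6}: {n0,n1} ∩ {n0,n3} ∩ {n0,n3,n6} = {n0}; idom=n0

DF derivation:
  join n3 pred n0: · stop@n0
  join n3 pred n1: n1 stop@n0
  join n5 pred n0: · stop@n0
  join n5 pred n4: n4→n3 stop@n0
  join n6 pred n3: · stop@n3
  join n6 pred n4: n4 stop@n3
  join n7 pred n1: n1 stop@n0
  join n7 pred n3: n3 stop@n0
  join n7 pred n6: n6→n3 stop@n0
  n0 → ∅
  n1 → {n3,n7}
  n2 → ∅
  n3 → {n5,n7}
  n4 → {n5,n6}
  n5 → ∅
  n6 → {n7}
  n7 → ∅
  n8 → ∅

φ for f: defs {n0,n4,n6,n7}
  DF⁺ = {n5,n6,n7}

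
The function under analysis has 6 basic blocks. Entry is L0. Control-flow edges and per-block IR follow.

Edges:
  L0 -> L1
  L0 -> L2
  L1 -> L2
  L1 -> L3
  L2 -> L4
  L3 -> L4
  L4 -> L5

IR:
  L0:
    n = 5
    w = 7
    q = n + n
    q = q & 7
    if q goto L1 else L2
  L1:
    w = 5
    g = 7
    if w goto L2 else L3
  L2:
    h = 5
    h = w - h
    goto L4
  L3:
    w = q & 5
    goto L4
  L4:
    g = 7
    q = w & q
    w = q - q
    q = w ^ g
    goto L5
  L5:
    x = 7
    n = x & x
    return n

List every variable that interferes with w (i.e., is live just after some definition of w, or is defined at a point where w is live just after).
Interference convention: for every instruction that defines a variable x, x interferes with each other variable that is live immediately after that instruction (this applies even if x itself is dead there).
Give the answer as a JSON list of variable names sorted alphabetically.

Per-block:
  L0 def {n,q,w} use ∅
  L1 def {g,w} use ∅
  L2 def {h} use {w}
  L3 def {w} use {q}
  L4 def {g,q,w} use {q,w}
  L5 def {n,x} use ∅

Liveness:
  L0: in=∅ out={q,w}
  L1: in={q} out={q,w}
  L2: in={q,w} out={q,w}
  L3: in={q} out={q,w}
  L4: in={q,w} out=∅
  L5: in=∅ out=∅

Interfere edges:
  g↔{q,w}
  h↔{q,w}
  n↔{w}
  q↔{g,h,w}
  w↔{g,h,n,q}
  x↔∅

N(w) = ["g", "h", "n", "q"]

Answer: ["g", "h", "n", "q"]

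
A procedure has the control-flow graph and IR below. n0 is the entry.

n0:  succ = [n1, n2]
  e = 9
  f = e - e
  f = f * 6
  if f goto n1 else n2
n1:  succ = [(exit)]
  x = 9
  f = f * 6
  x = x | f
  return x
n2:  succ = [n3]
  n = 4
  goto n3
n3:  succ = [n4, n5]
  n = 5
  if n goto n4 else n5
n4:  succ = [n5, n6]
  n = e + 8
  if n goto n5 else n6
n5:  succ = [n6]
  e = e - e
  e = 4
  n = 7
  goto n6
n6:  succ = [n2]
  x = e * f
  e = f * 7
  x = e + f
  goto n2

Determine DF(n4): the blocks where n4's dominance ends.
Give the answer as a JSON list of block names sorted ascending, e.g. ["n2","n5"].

idom tree: n1←n0 n2←n0 n3←n2 n4←n3 n5←n3 n6←n3
Dom∩ at merges:
  n2: preds {n0,n6}: {n0} ∩ {n0,n2,n3,n6} = {n0}; idom=n0
  n5: preds {n3,n4}: {n0,n2,n3} ∩ {n0,n2,n3,n4} = {n0,n2,n3}; idom=n3
  n6: preds {n4,n5}: {n0,n2,n3,n4} ∩ {n0,n2,n3,n5} = {n0,n2,n3}; idom=n3

DF walk-up:
  join n2 pred n0: · stop@n0
  join n2 pred n6: n6→n3→n2 stop@n0
  join n5 pred n3: · stop@n3
  join n5 pred n4: n4 stop@n3
  join n6 pred n4: n4 stop@n3
  join n6 pred n5: n5 stop@n3
  DF(n0)=∅
  DF(n1)=∅
  DF(n2)={n2}
  DF(n3)={n2}
  DF(n4)={n5,n6}
  DF(n5)={n6}
  DF(n6)={n2}

DF(n4) = ["n5", "n6"]

Answer: ["n5", "n6"]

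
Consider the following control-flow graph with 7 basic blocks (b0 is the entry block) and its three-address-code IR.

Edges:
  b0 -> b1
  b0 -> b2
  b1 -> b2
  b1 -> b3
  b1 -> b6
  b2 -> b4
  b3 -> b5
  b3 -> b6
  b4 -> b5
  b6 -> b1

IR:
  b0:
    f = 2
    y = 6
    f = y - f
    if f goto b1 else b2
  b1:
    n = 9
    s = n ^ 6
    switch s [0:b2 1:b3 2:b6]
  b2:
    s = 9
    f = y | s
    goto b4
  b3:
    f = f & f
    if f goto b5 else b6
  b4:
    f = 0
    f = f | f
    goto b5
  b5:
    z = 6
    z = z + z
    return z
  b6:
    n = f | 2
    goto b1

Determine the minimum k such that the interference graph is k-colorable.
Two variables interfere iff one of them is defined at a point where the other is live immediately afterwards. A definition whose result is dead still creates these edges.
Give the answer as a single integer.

Answer: 3

Working:
Per-block:
  b0 def {f,y} use ∅
  b1 def {n,s} use ∅
  b2 def {f,s} use {y}
  b3 def {f} use {f}
  b4 def {f} use ∅
  b5 def {z} use ∅
  b6 def {n} use {f}

Liveness:
  live b0: ∅→{f,y}
  live b1: {f,y}→{f,y}
  live b2: {y}→∅
  live b3: {f,y}→{f,y}
  live b4: ∅→∅
  live b5: ∅→∅
  live b6: {f,y}→{f,y}

Interference:
  f↔{n,s,y}
  n↔{f,y}
  s↔{f,y}
  y↔{f,n,s}
  z↔∅

Chromatic number:
  clique {f,n,y} ⇒ need ≥ 3
  3-colouring: c0={f,z}  c1={y}  c2={n,s}
  χ = 3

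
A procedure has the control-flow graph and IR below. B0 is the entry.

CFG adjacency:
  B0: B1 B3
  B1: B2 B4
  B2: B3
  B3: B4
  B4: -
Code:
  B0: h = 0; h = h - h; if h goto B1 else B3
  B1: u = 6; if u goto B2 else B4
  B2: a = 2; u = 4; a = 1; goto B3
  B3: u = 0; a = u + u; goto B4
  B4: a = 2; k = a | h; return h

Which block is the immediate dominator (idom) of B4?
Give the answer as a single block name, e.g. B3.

idom tree: B1←B0 B2←B1 B3←B0 B4←B0
Join-block Dom:
  B3: preds {B0,B2}: {B0} ∩ {B0,B1,B2} = {B0}; idom=B0
  B4: preds {B1,B3}: {B0,B1} ∩ {B0,B3} = {B0}; idom=B0

idom(B4) = B0

Answer: B0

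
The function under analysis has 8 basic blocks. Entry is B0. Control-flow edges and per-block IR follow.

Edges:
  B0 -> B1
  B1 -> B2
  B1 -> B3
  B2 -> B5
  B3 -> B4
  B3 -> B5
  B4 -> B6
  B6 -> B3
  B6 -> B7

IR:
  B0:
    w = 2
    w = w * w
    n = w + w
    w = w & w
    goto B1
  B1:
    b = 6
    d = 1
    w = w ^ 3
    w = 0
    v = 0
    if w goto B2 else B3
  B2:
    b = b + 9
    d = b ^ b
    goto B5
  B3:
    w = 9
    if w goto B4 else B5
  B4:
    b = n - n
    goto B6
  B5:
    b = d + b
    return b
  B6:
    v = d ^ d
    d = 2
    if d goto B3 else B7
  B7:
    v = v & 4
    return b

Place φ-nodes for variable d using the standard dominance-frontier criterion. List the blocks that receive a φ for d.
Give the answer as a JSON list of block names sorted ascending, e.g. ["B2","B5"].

Answer: ["B3", "B5"]

Analysis:
idom tree: B1←B0 B2←B1 B3←B1 B4←B3 B5←B1 B6←B4 B7←B6
Join-block Dom:
  B3: preds {B1,B6}: {B0,B1} ∩ {B0,B1,B3,B4,B6} = {B0,B1}; idom=B1
  B5: preds {B2,B3}: {B0,B1,B2} ∩ {B0,B1,B3} = {B0,B1}; idom=B1

DF walk-up:
  B3←B1: walk · to B1
  B3←B6: walk B6→B4→B3 to B1
  B5←B2: walk B2 to B1
  B5←B3: walk B3 to B1
  B0 → ∅
  B1 → ∅
  B2 → {B5}
  B3 → {B3,B5}
  B4 → {B3}
  B5 → ∅
  B6 → {B3}
  B7 → ∅

φ for d: defs {B1,B2,B6}
  DF⁺ = {B3,B5}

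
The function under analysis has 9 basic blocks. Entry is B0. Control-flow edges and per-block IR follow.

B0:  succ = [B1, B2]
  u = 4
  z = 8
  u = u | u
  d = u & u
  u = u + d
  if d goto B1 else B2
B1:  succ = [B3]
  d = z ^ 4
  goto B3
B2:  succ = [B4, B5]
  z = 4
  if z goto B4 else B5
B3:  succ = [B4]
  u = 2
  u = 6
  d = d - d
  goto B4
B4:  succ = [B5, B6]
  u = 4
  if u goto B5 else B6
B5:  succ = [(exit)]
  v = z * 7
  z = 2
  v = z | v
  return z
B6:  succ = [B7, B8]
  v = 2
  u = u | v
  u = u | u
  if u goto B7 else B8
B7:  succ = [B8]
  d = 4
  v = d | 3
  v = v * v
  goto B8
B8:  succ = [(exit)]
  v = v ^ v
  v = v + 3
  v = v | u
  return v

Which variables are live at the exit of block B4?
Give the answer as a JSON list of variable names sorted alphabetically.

Per-block:
  B0 def {d,u,z} use ∅
  B1 def {d} use {z}
  B2 def {z} use ∅
  B3 def {d,u} use {d}
  B4 def {u} use ∅
  B5 def {v,z} use {z}
  B6 def {u,v} use {u}
  B7 def {d,v} use ∅
  B8 def {v} use {u,v}

Liveness:
  B0: in=∅ out={z}
  B1: in={z} out={d,z}
  B2: in=∅ out={z}
  B3: in={d,z} out={z}
  B4: in={z} out={u,z}
  B5: in={z} out=∅
  B6: in={u} out={u,v}
  B7: in={u} out={u,v}
  B8: in={u,v} out=∅

live-out(B4) = ["u", "z"]

Answer: ["u", "z"]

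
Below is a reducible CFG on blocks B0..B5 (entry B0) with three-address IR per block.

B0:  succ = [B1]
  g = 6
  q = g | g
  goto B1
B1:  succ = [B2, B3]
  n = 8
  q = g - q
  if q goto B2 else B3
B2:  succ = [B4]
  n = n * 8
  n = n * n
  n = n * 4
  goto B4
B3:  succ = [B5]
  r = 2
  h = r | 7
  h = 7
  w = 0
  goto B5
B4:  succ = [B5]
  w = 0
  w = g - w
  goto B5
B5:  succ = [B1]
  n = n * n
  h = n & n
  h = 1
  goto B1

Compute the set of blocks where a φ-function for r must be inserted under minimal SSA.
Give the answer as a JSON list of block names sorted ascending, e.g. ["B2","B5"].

Answer: ["B1", "B5"]

Analysis:
idom tree: B1←B0 B2←B1 B3←B1 B4←B2 B5←B1
Join-block Dom:
  B1: preds {B0,B5}: {B0} ∩ {B0,B1,B5} = {B0}; idom=B0
  B5: preds {B3,B4}: {B0,B1,B3} ∩ {B0,B1,B2,B4} = {B0,B1}; idom=B1

DF walk-up:
  B1←B0: walk · to B0
  B1←B5: walk B5→B1 to B0
  B5←B3: walk B3 to B1
  B5←B4: walk B4→B2 to B1
  B0 → ∅
  B1 → {B1}
  B2 → {B5}
  B3 → {B5}
  B4 → {B5}
  B5 → {B1}

φ for r: defs {B3}
  DF⁺ = {B1,B5}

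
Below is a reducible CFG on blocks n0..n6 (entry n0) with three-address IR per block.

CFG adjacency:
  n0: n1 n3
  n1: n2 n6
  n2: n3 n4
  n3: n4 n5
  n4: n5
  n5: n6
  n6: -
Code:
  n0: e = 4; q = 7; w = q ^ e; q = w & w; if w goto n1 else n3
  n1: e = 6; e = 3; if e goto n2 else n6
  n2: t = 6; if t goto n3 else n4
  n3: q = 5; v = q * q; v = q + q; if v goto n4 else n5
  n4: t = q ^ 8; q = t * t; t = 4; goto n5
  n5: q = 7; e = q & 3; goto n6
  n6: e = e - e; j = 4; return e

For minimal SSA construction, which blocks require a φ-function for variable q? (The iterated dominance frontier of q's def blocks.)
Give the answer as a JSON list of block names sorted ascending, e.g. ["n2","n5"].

idom tree: n1←n0 n2←n1 n3←n0 n4←n0 n5←n0 n6←n0
Dom∩ at merges:
  n3: preds {n0,n2}: {n0} ∩ {n0,n1,n2} = {n0}; idom=n0
  n4: preds {n2,n3}: {n0,n1,n2} ∩ {n0,n3} = {n0}; idom=n0
  n5: preds {n3,n4}: {n0,n3} ∩ {n0,n4} = {n0}; idom=n0
  n6: preds {n1,n5}: {n0,n1} ∩ {n0,n5} = {n0}; idom=n0

DF derivation:
  join n3 pred n0: · stop@n0
  join n3 pred n2: n2→n1 stop@n0
  join n4 pred n2: n2→n1 stop@n0
  join n4 pred n3: n3 stop@n0
  join n5 pred n3: n3 stop@n0
  join n5 pred n4: n4 stop@n0
  join n6 pred n1: n1 stop@n0
  join n6 pred n5: n5 stop@n0
  DF(n0)=∅
  DF(n1)={n3,n4,n6}
  DF(n2)={n3,n4}
  DF(n3)={n4,n5}
  DF(n4)={n5}
  DF(n5)={n6}
  DF(n6)=∅

φ for q: defs {n0,n3,n4,n5}
  DF⁺ = {n4,n5,n6}

Answer: ["n4", "n5", "n6"]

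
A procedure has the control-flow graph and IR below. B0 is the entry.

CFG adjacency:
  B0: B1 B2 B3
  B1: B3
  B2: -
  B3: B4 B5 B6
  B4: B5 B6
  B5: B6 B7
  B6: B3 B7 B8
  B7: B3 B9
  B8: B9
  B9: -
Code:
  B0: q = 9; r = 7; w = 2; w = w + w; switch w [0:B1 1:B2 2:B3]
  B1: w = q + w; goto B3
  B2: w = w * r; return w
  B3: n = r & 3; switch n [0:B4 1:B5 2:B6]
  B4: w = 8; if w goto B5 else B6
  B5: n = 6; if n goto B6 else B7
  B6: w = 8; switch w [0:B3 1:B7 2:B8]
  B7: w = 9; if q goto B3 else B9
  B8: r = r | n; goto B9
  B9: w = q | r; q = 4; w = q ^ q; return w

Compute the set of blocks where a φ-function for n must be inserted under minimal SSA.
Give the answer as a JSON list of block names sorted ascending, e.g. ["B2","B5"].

Answer: ["B3", "B6", "B7", "B9"]

Analysis:
idom tree: B1←B0 B2←B0 B3←B0 B4←B3 B5←B3 B6←B3 B7←B3 B8←B6 B9←B3
Dom∩ at merges:
  B3: preds {B0,B1,B6,B7}: {B0} ∩ {B0,B1} ∩ {B0,B3,B6} ∩ {B0,B3,B7} = {B0}; idom=B0
  B5: preds {B3,B4}: {B0,B3} ∩ {B0,B3,B4} = {B0,B3}; idom=B3
  B6: preds {B3,B4,B5}: {B0,B3} ∩ {B0,B3,B4} ∩ {B0,B3,B5} = {B0,B3}; idom=B3
  B7: preds {B5,B6}: {B0,B3,B5} ∩ {B0,B3,B6} = {B0,B3}; idom=B3
  B9: preds {B7,B8}: {B0,B3,B7} ∩ {B0,B3,B6,B8} = {B0,B3}; idom=B3

Frontier:
  join B3 pred B0: · stop@B0
  join B3 pred B1: B1 stop@B0
  join B3 pred B6: B6→B3 stop@B0
  join B3 pred B7: B7→B3 stop@B0
  join B5 pred B3: · stop@B3
  join B5 pred B4: B4 stop@B3
  join B6 pred B3: · stop@B3
  join B6 pred B4: B4 stop@B3
  join B6 pred B5: B5 stop@B3
  join B7 pred B5: B5 stop@B3
  join B7 pred B6: B6 stop@B3
  join B9 pred B7: B7 stop@B3
  join B9 pred B8: B8→B6 stop@B3
  B0 → ∅
  B1 → {B3}
  B2 → ∅
  B3 → {B3}
  B4 → {B5,B6}
  B5 → {B6,B7}
  B6 → {B3,B7,B9}
  B7 → {B3,B9}
  B8 → {B9}
  B9 → ∅

φ for n: defs {B3,B5}
  DF⁺ = {B3,B6,B7,B9}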